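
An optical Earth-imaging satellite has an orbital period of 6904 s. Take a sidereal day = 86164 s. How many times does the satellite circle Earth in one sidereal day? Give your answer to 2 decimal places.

12.48

Orbits per sidereal day = 86164 / 6904.0 = 12.480.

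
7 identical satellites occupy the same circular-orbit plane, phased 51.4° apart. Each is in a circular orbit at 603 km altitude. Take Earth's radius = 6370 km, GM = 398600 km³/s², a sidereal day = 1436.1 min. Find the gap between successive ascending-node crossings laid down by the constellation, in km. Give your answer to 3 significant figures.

Semi-major axis a = 6370 + 603 = 6973 km. Period T = 2π√(a³/μ) = 2π√(6973³/398600) = 5794.8 s = 96.58 min.
Single-satellite node shift = (5794.8/86166) × 360° = 24.21°.
With 7 satellites evenly phased, successive equator crossings are 24.21/7 = 3.459° apart.
That is 3.459 × 111.2 = 385 km at the equator.

385 km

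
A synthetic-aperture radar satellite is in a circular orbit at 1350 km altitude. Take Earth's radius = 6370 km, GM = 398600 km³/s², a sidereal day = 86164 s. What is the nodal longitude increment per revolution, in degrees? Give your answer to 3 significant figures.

Semi-major axis a = 6370 + 1350 = 7720 km. Period T = 2π√(a³/μ) = 2π√(7720³/398600) = 6750.5 s = 112.51 min.
During one orbit Earth rotates (6750.5 / 86164) × 360° = 28.20°.

28.2°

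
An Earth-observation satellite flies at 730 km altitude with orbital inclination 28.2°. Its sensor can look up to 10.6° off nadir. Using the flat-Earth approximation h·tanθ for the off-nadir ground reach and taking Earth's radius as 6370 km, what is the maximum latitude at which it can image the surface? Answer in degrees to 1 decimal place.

29.4°

For a prograde orbit the ground track reaches latitude ±i = ±28.2°.
Sensor half-swath on the ground ≈ 730·tan(10.6°) = 137 km = 1.23° of latitude.
Maximum observable latitude ≈ 28.2 + 1.23 = 29.4°.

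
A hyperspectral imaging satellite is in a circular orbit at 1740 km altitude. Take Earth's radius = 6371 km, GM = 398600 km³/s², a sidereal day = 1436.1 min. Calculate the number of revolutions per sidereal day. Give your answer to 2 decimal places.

Semi-major axis a = 6371 + 1740 = 8111 km. Period T = 2π√(a³/μ) = 2π√(8111³/398600) = 7269.8 s = 121.16 min.
Orbits per sidereal day = 86166 / 7269.8 = 11.853.

11.85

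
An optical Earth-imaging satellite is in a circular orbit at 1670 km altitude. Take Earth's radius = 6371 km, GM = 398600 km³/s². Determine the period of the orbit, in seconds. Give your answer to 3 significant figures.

Semi-major axis a = 6371 + 1670 = 8041 km. Period T = 2π√(a³/μ) = 2π√(8041³/398600) = 7175.9 s = 119.60 min.

7180 seconds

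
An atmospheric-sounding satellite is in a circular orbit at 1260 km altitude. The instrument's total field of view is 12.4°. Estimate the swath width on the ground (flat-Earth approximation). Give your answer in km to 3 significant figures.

274 km

Half-angle = 12.4°/2 = 6.2°.
Swath width ≈ 2h·tan(θ/2) = 2 × 1260 × tan(6.2°) = 273.8 km.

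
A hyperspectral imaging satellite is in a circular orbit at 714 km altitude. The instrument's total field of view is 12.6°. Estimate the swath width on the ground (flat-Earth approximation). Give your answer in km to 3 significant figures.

Half-angle = 12.6°/2 = 6.3°.
Swath width ≈ 2h·tan(θ/2) = 2 × 714 × tan(6.3°) = 157.7 km.

158 km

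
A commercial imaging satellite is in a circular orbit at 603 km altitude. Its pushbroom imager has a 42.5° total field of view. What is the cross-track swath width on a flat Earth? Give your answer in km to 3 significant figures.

469 km

Half-angle = 42.5°/2 = 21.25°.
Swath width ≈ 2h·tan(θ/2) = 2 × 603 × tan(21.25°) = 469.0 km.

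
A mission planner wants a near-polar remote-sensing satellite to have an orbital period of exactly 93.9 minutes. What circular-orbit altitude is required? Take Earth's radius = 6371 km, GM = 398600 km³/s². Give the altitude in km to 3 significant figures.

472 km

T = 93.9 min = 5634.0 s.
From T = 2π√(a³/μ): a = (μ T²/4π²)^(1/3) = (398600 × 5634.0² / 4π²)^(1/3) = 6843 km.
Altitude h = a − R = 6843 − 6371 = 472 km.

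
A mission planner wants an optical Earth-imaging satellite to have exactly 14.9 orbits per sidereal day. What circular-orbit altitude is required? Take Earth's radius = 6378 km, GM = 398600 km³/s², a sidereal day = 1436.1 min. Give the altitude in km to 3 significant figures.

Required period T = 86166 / 14.9 = 5783.0 s.
From T = 2π√(a³/μ): a = (μ T²/4π²)^(1/3) = (398600 × 5783.0² / 4π²)^(1/3) = 6963 km.
Altitude h = a − R = 6963 − 6378 = 585 km.

585 km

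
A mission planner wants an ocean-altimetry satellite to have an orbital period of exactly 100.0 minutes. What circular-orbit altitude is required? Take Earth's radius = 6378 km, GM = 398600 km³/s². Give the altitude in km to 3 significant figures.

T = 100.0 min = 6000.0 s.
From T = 2π√(a³/μ): a = (μ T²/4π²)^(1/3) = (398600 × 6000.0² / 4π²)^(1/3) = 7137 km.
Altitude h = a − R = 7137 − 6378 = 759 km.

759 km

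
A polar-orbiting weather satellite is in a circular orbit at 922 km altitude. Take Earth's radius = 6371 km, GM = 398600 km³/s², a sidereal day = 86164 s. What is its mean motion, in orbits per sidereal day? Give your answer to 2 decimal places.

Semi-major axis a = 6371 + 922 = 7293 km. Period T = 2π√(a³/μ) = 2π√(7293³/398600) = 6198.3 s = 103.30 min.
Orbits per sidereal day = 86164 / 6198.3 = 13.901.

13.90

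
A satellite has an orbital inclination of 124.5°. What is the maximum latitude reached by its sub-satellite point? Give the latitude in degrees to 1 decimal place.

Retrograde orbit: the ground track reaches ±(180° − i) = ±(180 − 124.5) = ±55.5°.

55.5°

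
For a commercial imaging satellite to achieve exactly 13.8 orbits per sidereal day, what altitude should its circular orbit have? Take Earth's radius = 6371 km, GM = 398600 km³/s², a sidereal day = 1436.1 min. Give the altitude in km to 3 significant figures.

Required period T = 86166 / 13.8 = 6243.9 s.
From T = 2π√(a³/μ): a = (μ T²/4π²)^(1/3) = (398600 × 6243.9² / 4π²)^(1/3) = 7329 km.
Altitude h = a − R = 7329 − 6371 = 958 km.

958 km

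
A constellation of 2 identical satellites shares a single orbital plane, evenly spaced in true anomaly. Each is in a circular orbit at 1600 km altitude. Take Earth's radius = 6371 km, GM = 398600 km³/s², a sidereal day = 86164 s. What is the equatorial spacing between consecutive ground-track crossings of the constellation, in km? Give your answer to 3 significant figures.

Semi-major axis a = 6371 + 1600 = 7971 km. Period T = 2π√(a³/μ) = 2π√(7971³/398600) = 7082.4 s = 118.04 min.
Single-satellite node shift = (7082.4/86164) × 360° = 29.59°.
With 2 satellites evenly phased, successive equator crossings are 29.59/2 = 14.795° apart.
That is 14.795 × 111.2 = 1645 km at the equator.

1650 km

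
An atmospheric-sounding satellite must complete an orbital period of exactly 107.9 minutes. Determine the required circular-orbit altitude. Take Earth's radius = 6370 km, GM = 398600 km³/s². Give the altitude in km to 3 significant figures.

1140 km

T = 107.9 min = 6474.0 s.
From T = 2π√(a³/μ): a = (μ T²/4π²)^(1/3) = (398600 × 6474.0² / 4π²)^(1/3) = 7508 km.
Altitude h = a − R = 7508 − 6370 = 1138 km.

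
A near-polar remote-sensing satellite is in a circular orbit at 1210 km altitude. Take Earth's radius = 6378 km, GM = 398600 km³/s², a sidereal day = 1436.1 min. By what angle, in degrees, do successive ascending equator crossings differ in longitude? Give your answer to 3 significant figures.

27.5°

Semi-major axis a = 6378 + 1210 = 7588 km. Period T = 2π√(a³/μ) = 2π√(7588³/398600) = 6578.1 s = 109.64 min.
During one orbit Earth rotates (6578.1 / 86166) × 360° = 27.48°.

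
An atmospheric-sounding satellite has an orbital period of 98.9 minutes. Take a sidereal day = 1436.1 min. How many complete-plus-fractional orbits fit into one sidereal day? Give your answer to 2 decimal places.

T = 98.9 min = 5934.0 s.
Orbits per sidereal day = 86166 / 5934.0 = 14.521.

14.52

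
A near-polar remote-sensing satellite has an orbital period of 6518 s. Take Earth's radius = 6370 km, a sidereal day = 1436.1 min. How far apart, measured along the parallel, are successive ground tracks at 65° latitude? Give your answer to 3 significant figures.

Node shift per orbit = (6518.0/86166) × 360° = 27.23°.
Equatorial spacing = 27.23 × 111.2 km/° = 3028 km.
At 65° latitude, spacing = 3028 × cos(65°) = 1280 km.

1280 km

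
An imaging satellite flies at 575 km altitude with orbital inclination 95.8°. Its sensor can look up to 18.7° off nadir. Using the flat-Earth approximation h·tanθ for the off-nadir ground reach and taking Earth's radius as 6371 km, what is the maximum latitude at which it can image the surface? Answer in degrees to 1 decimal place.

Retrograde orbit: the ground track reaches ±(180° − i) = ±(180 − 95.8) = ±84.2°.
Sensor half-swath on the ground ≈ 575·tan(18.7°) = 195 km = 1.75° of latitude.
Maximum observable latitude ≈ 84.2 + 1.75 = 86.0°.

86.0°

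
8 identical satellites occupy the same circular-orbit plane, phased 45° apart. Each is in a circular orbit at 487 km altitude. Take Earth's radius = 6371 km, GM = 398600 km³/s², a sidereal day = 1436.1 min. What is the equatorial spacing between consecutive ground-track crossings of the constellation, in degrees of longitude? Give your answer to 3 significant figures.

Semi-major axis a = 6371 + 487 = 6858 km. Period T = 2π√(a³/μ) = 2π√(6858³/398600) = 5652.1 s = 94.20 min.
Single-satellite node shift = (5652.1/86166) × 360° = 23.61°.
With 8 satellites evenly phased, successive equator crossings are 23.61/8 = 2.952° apart.

2.95°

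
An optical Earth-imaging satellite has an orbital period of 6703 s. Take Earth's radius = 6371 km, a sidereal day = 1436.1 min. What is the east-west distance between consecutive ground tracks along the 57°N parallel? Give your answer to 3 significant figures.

1700 km

Node shift per orbit = (6703.0/86166) × 360° = 28.01°.
Equatorial spacing = 28.01 × 111.2 km/° = 3114 km.
At 57° latitude, spacing = 3114 × cos(57°) = 1696 km.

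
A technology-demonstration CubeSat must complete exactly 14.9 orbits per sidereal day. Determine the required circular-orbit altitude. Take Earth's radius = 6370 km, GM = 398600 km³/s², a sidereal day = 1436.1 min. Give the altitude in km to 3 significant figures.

593 km

Required period T = 86166 / 14.9 = 5783.0 s.
From T = 2π√(a³/μ): a = (μ T²/4π²)^(1/3) = (398600 × 5783.0² / 4π²)^(1/3) = 6963 km.
Altitude h = a − R = 6963 − 6370 = 593 km.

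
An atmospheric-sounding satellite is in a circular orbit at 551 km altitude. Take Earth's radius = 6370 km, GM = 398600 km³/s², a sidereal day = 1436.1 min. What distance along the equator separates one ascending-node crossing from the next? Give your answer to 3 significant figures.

Semi-major axis a = 6370 + 551 = 6921 km. Period T = 2π√(a³/μ) = 2π√(6921³/398600) = 5730.1 s = 95.50 min.
During one orbit Earth rotates (5730.1 / 86166) × 360° = 23.94°.
At the equator that is 23.94° × (2π·6370/360) km/° = 23.94 × 111.2 = 2662 km.

2660 km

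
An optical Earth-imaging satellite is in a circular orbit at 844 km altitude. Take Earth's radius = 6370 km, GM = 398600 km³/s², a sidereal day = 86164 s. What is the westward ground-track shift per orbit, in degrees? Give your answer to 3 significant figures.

Semi-major axis a = 6370 + 844 = 7214 km. Period T = 2π√(a³/μ) = 2π√(7214³/398600) = 6097.8 s = 101.63 min.
During one orbit Earth rotates (6097.8 / 86164) × 360° = 25.48°.

25.5°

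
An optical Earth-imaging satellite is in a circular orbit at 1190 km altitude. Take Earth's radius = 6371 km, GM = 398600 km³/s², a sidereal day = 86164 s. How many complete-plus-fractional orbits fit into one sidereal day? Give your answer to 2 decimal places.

13.17

Semi-major axis a = 6371 + 1190 = 7561 km. Period T = 2π√(a³/μ) = 2π√(7561³/398600) = 6543.0 s = 109.05 min.
Orbits per sidereal day = 86164 / 6543.0 = 13.169.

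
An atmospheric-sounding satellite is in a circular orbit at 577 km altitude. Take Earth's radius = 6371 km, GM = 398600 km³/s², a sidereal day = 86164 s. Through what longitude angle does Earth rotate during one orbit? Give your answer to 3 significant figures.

24.1°

Semi-major axis a = 6371 + 577 = 6948 km. Period T = 2π√(a³/μ) = 2π√(6948³/398600) = 5763.7 s = 96.06 min.
During one orbit Earth rotates (5763.7 / 86164) × 360° = 24.08°.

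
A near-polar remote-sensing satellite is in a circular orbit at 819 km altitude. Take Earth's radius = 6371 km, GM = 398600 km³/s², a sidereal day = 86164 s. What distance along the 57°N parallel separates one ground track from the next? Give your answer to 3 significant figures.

Semi-major axis a = 6371 + 819 = 7190 km. Period T = 2π√(a³/μ) = 2π√(7190³/398600) = 6067.4 s = 101.12 min.
Node shift per orbit = (6067.4/86164) × 360° = 25.35°.
Equatorial spacing = 25.35 × 111.2 km/° = 2819 km.
At 57° latitude, spacing = 2819 × cos(57°) = 1535 km.

1540 km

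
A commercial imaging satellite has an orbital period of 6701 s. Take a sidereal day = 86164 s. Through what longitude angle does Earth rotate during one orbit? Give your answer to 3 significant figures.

28.0°

During one orbit Earth rotates (6701.0 / 86164) × 360° = 28.00°.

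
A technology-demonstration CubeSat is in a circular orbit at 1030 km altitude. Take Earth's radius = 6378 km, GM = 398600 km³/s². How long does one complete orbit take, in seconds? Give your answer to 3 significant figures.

6350 seconds

Semi-major axis a = 6378 + 1030 = 7408 km. Period T = 2π√(a³/μ) = 2π√(7408³/398600) = 6345.5 s = 105.76 min.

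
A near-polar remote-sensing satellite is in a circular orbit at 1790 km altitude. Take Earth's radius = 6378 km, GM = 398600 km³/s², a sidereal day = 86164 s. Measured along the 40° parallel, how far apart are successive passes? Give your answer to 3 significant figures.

2620 km

Semi-major axis a = 6378 + 1790 = 8168 km. Period T = 2π√(a³/μ) = 2π√(8168³/398600) = 7346.6 s = 122.44 min.
Node shift per orbit = (7346.6/86164) × 360° = 30.69°.
Equatorial spacing = 30.69 × 111.3 km/° = 3417 km.
At 40° latitude, spacing = 3417 × cos(40°) = 2617 km.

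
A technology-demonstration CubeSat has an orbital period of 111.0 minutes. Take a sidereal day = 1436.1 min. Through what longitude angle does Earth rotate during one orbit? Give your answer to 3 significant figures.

T = 111.0 min = 6660.0 s.
During one orbit Earth rotates (6660.0 / 86166) × 360° = 27.83°.

27.8°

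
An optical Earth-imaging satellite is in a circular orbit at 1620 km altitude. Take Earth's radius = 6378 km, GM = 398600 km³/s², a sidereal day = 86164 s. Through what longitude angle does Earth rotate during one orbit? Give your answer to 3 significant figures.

29.7°

Semi-major axis a = 6378 + 1620 = 7998 km. Period T = 2π√(a³/μ) = 2π√(7998³/398600) = 7118.4 s = 118.64 min.
During one orbit Earth rotates (7118.4 / 86164) × 360° = 29.74°.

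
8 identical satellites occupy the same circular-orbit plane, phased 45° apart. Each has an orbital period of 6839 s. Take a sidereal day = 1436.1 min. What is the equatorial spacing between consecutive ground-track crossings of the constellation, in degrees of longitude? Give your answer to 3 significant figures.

3.57°

Single-satellite node shift = (6839.0/86166) × 360° = 28.57°.
With 8 satellites evenly phased, successive equator crossings are 28.57/8 = 3.572° apart.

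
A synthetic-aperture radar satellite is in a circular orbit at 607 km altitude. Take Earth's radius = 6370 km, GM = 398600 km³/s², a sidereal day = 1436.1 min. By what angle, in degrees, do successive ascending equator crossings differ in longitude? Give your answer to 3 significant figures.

Semi-major axis a = 6370 + 607 = 6977 km. Period T = 2π√(a³/μ) = 2π√(6977³/398600) = 5799.8 s = 96.66 min.
During one orbit Earth rotates (5799.8 / 86166) × 360° = 24.23°.

24.2°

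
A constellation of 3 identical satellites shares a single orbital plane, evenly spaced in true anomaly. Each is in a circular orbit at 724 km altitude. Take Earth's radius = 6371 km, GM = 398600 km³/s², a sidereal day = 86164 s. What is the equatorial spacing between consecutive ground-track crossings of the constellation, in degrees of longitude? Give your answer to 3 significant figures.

Semi-major axis a = 6371 + 724 = 7095 km. Period T = 2π√(a³/μ) = 2π√(7095³/398600) = 5947.6 s = 99.13 min.
Single-satellite node shift = (5947.6/86164) × 360° = 24.85°.
With 3 satellites evenly phased, successive equator crossings are 24.85/3 = 8.283° apart.

8.28°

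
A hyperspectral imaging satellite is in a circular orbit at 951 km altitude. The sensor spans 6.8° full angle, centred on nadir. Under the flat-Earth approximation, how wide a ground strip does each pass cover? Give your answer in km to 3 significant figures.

Half-angle = 6.8°/2 = 3.4°.
Swath width ≈ 2h·tan(θ/2) = 2 × 951 × tan(3.4°) = 113.0 km.

113 km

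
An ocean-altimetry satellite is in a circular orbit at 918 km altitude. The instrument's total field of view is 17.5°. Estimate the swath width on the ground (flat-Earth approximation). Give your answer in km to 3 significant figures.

283 km

Half-angle = 17.5°/2 = 8.75°.
Swath width ≈ 2h·tan(θ/2) = 2 × 918 × tan(8.75°) = 282.6 km.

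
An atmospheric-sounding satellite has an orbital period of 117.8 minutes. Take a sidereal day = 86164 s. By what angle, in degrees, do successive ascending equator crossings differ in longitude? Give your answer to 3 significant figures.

T = 117.8 min = 7068.0 s.
During one orbit Earth rotates (7068.0 / 86164) × 360° = 29.53°.

29.5°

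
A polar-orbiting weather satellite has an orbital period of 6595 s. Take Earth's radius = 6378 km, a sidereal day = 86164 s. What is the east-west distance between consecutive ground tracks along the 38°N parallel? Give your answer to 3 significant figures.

2420 km

Node shift per orbit = (6595.0/86164) × 360° = 27.55°.
Equatorial spacing = 27.55 × 111.3 km/° = 3067 km.
At 38° latitude, spacing = 3067 × cos(38°) = 2417 km.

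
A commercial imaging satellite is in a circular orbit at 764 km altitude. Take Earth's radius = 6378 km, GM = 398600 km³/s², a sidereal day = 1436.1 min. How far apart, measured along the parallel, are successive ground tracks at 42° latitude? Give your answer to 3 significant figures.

2080 km

Semi-major axis a = 6378 + 764 = 7142 km. Period T = 2π√(a³/μ) = 2π√(7142³/398600) = 6006.8 s = 100.11 min.
Node shift per orbit = (6006.8/86166) × 360° = 25.10°.
Equatorial spacing = 25.10 × 111.3 km/° = 2794 km.
At 42° latitude, spacing = 2794 × cos(42°) = 2076 km.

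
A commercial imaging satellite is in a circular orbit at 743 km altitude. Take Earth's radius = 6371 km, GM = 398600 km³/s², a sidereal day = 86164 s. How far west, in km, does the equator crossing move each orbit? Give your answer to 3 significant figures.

2770 km

Semi-major axis a = 6371 + 743 = 7114 km. Period T = 2π√(a³/μ) = 2π√(7114³/398600) = 5971.5 s = 99.52 min.
During one orbit Earth rotates (5971.5 / 86164) × 360° = 24.95°.
At the equator that is 24.95° × (2π·6371/360) km/° = 24.95 × 111.2 = 2774 km.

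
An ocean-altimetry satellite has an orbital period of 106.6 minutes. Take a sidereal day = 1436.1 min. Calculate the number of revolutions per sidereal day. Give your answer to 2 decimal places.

T = 106.6 min = 6396.0 s.
Orbits per sidereal day = 86166 / 6396.0 = 13.472.

13.47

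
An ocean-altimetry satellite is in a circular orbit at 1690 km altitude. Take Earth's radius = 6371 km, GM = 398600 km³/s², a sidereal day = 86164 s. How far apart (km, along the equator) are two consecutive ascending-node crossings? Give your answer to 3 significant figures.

Semi-major axis a = 6371 + 1690 = 8061 km. Period T = 2π√(a³/μ) = 2π√(8061³/398600) = 7202.7 s = 120.04 min.
During one orbit Earth rotates (7202.7 / 86164) × 360° = 30.09°.
At the equator that is 30.09° × (2π·6371/360) km/° = 30.09 × 111.2 = 3346 km.

3350 km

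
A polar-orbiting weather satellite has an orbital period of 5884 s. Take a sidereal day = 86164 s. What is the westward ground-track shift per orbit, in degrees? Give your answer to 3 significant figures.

During one orbit Earth rotates (5884.0 / 86164) × 360° = 24.58°.

24.6°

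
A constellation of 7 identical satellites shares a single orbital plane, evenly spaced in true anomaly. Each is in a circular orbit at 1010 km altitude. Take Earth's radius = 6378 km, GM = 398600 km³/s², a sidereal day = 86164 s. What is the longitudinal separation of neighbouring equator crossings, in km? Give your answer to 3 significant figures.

Semi-major axis a = 6378 + 1010 = 7388 km. Period T = 2π√(a³/μ) = 2π√(7388³/398600) = 6319.8 s = 105.33 min.
Single-satellite node shift = (6319.8/86164) × 360° = 26.40°.
With 7 satellites evenly phased, successive equator crossings are 26.40/7 = 3.772° apart.
That is 3.772 × 111.3 = 420 km at the equator.

420 km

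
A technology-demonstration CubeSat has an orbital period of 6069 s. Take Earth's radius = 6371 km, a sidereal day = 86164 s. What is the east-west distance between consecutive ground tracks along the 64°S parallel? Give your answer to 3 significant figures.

Node shift per orbit = (6069.0/86164) × 360° = 25.36°.
Equatorial spacing = 25.36 × 111.2 km/° = 2820 km.
At 64° latitude, spacing = 2820 × cos(64°) = 1236 km.

1240 km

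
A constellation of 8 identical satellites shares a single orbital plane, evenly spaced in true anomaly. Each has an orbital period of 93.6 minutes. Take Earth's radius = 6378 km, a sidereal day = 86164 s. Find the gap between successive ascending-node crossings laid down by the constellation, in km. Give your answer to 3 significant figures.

T = 93.6 min = 5616.0 s.
Single-satellite node shift = (5616.0/86164) × 360° = 23.46°.
With 8 satellites evenly phased, successive equator crossings are 23.46/8 = 2.933° apart.
That is 2.933 × 111.3 = 326 km at the equator.

326 km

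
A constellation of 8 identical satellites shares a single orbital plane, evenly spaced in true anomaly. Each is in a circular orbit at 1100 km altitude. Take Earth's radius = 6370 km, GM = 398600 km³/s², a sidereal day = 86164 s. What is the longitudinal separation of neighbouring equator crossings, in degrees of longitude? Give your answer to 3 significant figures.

3.36°

Semi-major axis a = 6370 + 1100 = 7470 km. Period T = 2π√(a³/μ) = 2π√(7470³/398600) = 6425.3 s = 107.09 min.
Single-satellite node shift = (6425.3/86164) × 360° = 26.85°.
With 8 satellites evenly phased, successive equator crossings are 26.85/8 = 3.356° apart.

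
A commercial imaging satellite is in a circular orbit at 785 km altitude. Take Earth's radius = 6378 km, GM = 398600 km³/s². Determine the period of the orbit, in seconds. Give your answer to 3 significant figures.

6030 seconds

Semi-major axis a = 6378 + 785 = 7163 km. Period T = 2π√(a³/μ) = 2π√(7163³/398600) = 6033.3 s = 100.55 min.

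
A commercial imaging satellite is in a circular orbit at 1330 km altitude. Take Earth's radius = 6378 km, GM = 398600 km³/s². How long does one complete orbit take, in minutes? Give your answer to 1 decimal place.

112.2 min

Semi-major axis a = 6378 + 1330 = 7708 km. Period T = 2π√(a³/μ) = 2π√(7708³/398600) = 6734.8 s = 112.25 min.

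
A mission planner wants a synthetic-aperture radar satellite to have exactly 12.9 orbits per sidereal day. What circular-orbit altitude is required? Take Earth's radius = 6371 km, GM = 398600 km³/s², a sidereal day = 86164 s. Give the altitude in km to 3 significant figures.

Required period T = 86164 / 12.9 = 6679.4 s.
From T = 2π√(a³/μ): a = (μ T²/4π²)^(1/3) = (398600 × 6679.4² / 4π²)^(1/3) = 7666 km.
Altitude h = a − R = 7666 − 6371 = 1295 km.

1290 km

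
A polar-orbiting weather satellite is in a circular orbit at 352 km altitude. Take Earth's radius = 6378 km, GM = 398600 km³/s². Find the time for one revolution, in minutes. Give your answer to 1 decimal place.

Semi-major axis a = 6378 + 352 = 6730 km. Period T = 2π√(a³/μ) = 2π√(6730³/398600) = 5494.6 s = 91.58 min.

91.6 min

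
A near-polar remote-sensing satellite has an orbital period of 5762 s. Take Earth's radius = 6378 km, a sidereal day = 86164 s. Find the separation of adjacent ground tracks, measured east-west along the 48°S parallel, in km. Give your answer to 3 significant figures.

1790 km

Node shift per orbit = (5762.0/86164) × 360° = 24.07°.
Equatorial spacing = 24.07 × 111.3 km/° = 2680 km.
At 48° latitude, spacing = 2680 × cos(48°) = 1793 km.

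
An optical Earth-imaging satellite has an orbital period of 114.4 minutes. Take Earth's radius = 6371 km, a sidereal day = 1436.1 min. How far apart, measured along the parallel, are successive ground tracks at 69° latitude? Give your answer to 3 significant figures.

1140 km

T = 114.4 min = 6864.0 s.
Node shift per orbit = (6864.0/86166) × 360° = 28.68°.
Equatorial spacing = 28.68 × 111.2 km/° = 3189 km.
At 69° latitude, spacing = 3189 × cos(69°) = 1143 km.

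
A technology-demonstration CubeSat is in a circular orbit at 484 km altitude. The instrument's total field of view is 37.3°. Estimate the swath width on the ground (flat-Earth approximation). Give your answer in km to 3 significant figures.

Half-angle = 37.3°/2 = 18.65°.
Swath width ≈ 2h·tan(θ/2) = 2 × 484 × tan(18.65°) = 326.7 km.

327 km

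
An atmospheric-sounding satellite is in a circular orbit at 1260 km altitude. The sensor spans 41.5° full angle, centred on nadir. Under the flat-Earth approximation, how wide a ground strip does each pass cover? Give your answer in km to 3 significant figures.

Half-angle = 41.5°/2 = 20.75°.
Swath width ≈ 2h·tan(θ/2) = 2 × 1260 × tan(20.75°) = 954.7 km.

955 km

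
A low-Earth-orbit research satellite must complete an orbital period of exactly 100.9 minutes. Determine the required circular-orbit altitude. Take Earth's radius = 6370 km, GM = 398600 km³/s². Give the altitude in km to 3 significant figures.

809 km

T = 100.9 min = 6054.0 s.
From T = 2π√(a³/μ): a = (μ T²/4π²)^(1/3) = (398600 × 6054.0² / 4π²)^(1/3) = 7179 km.
Altitude h = a − R = 7179 − 6370 = 809 km.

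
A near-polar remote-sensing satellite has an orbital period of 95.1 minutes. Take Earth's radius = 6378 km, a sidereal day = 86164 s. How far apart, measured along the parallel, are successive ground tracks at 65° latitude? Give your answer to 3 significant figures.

1120 km

T = 95.1 min = 5706.0 s.
Node shift per orbit = (5706.0/86164) × 360° = 23.84°.
Equatorial spacing = 23.84 × 111.3 km/° = 2654 km.
At 65° latitude, spacing = 2654 × cos(65°) = 1122 km.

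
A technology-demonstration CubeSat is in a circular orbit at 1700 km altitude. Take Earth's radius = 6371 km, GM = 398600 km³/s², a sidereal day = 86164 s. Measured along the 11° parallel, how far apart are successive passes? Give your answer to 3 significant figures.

3290 km

Semi-major axis a = 6371 + 1700 = 8071 km. Period T = 2π√(a³/μ) = 2π√(8071³/398600) = 7216.1 s = 120.27 min.
Node shift per orbit = (7216.1/86164) × 360° = 30.15°.
Equatorial spacing = 30.15 × 111.2 km/° = 3352 km.
At 11° latitude, spacing = 3352 × cos(11°) = 3291 km.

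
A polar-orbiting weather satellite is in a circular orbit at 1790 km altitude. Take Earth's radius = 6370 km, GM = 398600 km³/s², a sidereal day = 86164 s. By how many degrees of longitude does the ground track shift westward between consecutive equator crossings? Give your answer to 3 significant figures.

Semi-major axis a = 6370 + 1790 = 8160 km. Period T = 2π√(a³/μ) = 2π√(8160³/398600) = 7335.8 s = 122.26 min.
During one orbit Earth rotates (7335.8 / 86164) × 360° = 30.65°.

30.6°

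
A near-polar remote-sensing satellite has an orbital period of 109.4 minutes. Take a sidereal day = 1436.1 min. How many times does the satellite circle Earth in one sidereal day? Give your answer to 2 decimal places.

13.13

T = 109.4 min = 6564.0 s.
Orbits per sidereal day = 86166 / 6564.0 = 13.127.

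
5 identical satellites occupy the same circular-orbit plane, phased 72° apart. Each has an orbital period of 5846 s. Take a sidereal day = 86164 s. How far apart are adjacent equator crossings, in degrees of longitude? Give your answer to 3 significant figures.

Single-satellite node shift = (5846.0/86164) × 360° = 24.43°.
With 5 satellites evenly phased, successive equator crossings are 24.43/5 = 4.885° apart.

4.89°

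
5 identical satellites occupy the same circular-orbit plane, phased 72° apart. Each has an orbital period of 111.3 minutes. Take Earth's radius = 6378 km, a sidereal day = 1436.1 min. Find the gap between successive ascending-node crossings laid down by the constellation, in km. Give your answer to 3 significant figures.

621 km

T = 111.3 min = 6678.0 s.
Single-satellite node shift = (6678.0/86166) × 360° = 27.90°.
With 5 satellites evenly phased, successive equator crossings are 27.90/5 = 5.580° apart.
That is 5.580 × 111.3 = 621 km at the equator.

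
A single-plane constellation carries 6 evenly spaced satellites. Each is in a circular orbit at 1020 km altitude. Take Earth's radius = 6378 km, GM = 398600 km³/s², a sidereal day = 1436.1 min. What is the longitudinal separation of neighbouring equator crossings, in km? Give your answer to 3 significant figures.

491 km

Semi-major axis a = 6378 + 1020 = 7398 km. Period T = 2π√(a³/μ) = 2π√(7398³/398600) = 6332.6 s = 105.54 min.
Single-satellite node shift = (6332.6/86166) × 360° = 26.46°.
With 6 satellites evenly phased, successive equator crossings are 26.46/6 = 4.410° apart.
That is 4.410 × 111.3 = 491 km at the equator.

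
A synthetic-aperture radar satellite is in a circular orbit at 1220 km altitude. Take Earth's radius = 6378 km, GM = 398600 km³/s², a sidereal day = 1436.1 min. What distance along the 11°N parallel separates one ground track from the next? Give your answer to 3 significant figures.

3010 km

Semi-major axis a = 6378 + 1220 = 7598 km. Period T = 2π√(a³/μ) = 2π√(7598³/398600) = 6591.1 s = 109.85 min.
Node shift per orbit = (6591.1/86166) × 360° = 27.54°.
Equatorial spacing = 27.54 × 111.3 km/° = 3065 km.
At 11° latitude, spacing = 3065 × cos(11°) = 3009 km.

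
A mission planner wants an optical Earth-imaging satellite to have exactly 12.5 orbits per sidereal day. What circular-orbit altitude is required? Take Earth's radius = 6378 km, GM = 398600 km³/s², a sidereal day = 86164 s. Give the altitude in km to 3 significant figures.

Required period T = 86164 / 12.5 = 6893.1 s.
From T = 2π√(a³/μ): a = (μ T²/4π²)^(1/3) = (398600 × 6893.1² / 4π²)^(1/3) = 7828 km.
Altitude h = a − R = 7828 − 6378 = 1450 km.

1450 km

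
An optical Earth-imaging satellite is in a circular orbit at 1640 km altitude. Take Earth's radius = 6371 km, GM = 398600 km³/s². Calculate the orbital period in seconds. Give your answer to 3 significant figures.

7140 seconds

Semi-major axis a = 6371 + 1640 = 8011 km. Period T = 2π√(a³/μ) = 2π√(8011³/398600) = 7135.8 s = 118.93 min.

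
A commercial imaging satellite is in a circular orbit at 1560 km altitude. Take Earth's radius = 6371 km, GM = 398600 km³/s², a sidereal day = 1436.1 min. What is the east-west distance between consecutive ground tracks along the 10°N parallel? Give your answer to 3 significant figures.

3220 km

Semi-major axis a = 6371 + 1560 = 7931 km. Period T = 2π√(a³/μ) = 2π√(7931³/398600) = 7029.2 s = 117.15 min.
Node shift per orbit = (7029.2/86166) × 360° = 29.37°.
Equatorial spacing = 29.37 × 111.2 km/° = 3266 km.
At 10° latitude, spacing = 3266 × cos(10°) = 3216 km.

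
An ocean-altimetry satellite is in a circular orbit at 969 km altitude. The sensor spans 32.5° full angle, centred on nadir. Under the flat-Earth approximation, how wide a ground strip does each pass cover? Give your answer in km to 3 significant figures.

565 km

Half-angle = 32.5°/2 = 16.25°.
Swath width ≈ 2h·tan(θ/2) = 2 × 969 × tan(16.25°) = 564.9 km.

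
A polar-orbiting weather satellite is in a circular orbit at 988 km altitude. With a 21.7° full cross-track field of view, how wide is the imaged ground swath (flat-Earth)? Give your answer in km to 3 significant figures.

379 km

Half-angle = 21.7°/2 = 10.85°.
Swath width ≈ 2h·tan(θ/2) = 2 × 988 × tan(10.85°) = 378.7 km.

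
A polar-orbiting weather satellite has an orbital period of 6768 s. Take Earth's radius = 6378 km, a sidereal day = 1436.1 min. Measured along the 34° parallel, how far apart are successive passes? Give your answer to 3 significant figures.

Node shift per orbit = (6768.0/86166) × 360° = 28.28°.
Equatorial spacing = 28.28 × 111.3 km/° = 3148 km.
At 34° latitude, spacing = 3148 × cos(34°) = 2610 km.

2610 km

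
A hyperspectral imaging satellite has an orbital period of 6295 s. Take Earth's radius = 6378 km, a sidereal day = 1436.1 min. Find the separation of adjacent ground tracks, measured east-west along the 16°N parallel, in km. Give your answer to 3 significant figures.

2810 km

Node shift per orbit = (6295.0/86166) × 360° = 26.30°.
Equatorial spacing = 26.30 × 111.3 km/° = 2928 km.
At 16° latitude, spacing = 2928 × cos(16°) = 2814 km.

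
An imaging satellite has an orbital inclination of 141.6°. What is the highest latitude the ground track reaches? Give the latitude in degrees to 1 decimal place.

Retrograde orbit: the ground track reaches ±(180° − i) = ±(180 − 141.6) = ±38.4°.

38.4°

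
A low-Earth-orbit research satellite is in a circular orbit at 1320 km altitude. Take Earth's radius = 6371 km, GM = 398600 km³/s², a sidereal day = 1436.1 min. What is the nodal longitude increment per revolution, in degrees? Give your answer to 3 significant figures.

Semi-major axis a = 6371 + 1320 = 7691 km. Period T = 2π√(a³/μ) = 2π√(7691³/398600) = 6712.5 s = 111.88 min.
During one orbit Earth rotates (6712.5 / 86166) × 360° = 28.04°.

28.0°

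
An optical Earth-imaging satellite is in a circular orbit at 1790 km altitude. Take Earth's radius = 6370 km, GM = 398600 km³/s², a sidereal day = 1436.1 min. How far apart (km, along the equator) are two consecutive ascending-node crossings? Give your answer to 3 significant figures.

Semi-major axis a = 6370 + 1790 = 8160 km. Period T = 2π√(a³/μ) = 2π√(8160³/398600) = 7335.8 s = 122.26 min.
During one orbit Earth rotates (7335.8 / 86166) × 360° = 30.65°.
At the equator that is 30.65° × (2π·6370/360) km/° = 30.65 × 111.2 = 3407 km.

3410 km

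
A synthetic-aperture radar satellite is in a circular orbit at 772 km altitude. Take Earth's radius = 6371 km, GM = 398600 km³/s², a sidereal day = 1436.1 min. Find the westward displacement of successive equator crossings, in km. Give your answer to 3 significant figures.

Semi-major axis a = 6371 + 772 = 7143 km. Period T = 2π√(a³/μ) = 2π√(7143³/398600) = 6008.0 s = 100.13 min.
During one orbit Earth rotates (6008.0 / 86166) × 360° = 25.10°.
At the equator that is 25.10° × (2π·6371/360) km/° = 25.10 × 111.2 = 2791 km.

2790 km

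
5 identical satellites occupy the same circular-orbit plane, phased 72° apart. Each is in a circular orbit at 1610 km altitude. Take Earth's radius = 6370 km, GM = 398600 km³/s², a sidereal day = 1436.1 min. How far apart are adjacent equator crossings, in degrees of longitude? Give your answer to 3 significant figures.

Semi-major axis a = 6370 + 1610 = 7980 km. Period T = 2π√(a³/μ) = 2π√(7980³/398600) = 7094.4 s = 118.24 min.
Single-satellite node shift = (7094.4/86166) × 360° = 29.64°.
With 5 satellites evenly phased, successive equator crossings are 29.64/5 = 5.928° apart.

5.93°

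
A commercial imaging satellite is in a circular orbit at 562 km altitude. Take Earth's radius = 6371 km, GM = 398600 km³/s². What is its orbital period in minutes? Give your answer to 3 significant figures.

95.8 min

Semi-major axis a = 6371 + 562 = 6933 km. Period T = 2π√(a³/μ) = 2π√(6933³/398600) = 5745.0 s = 95.75 min.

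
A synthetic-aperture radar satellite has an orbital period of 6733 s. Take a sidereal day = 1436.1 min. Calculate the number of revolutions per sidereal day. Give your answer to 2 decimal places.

Orbits per sidereal day = 86166 / 6733.0 = 12.798.

12.80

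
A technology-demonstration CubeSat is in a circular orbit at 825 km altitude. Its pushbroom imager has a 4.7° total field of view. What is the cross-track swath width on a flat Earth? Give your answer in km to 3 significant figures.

67.7 km

Half-angle = 4.7°/2 = 2.35°.
Swath width ≈ 2h·tan(θ/2) = 2 × 825 × tan(2.35°) = 67.7 km.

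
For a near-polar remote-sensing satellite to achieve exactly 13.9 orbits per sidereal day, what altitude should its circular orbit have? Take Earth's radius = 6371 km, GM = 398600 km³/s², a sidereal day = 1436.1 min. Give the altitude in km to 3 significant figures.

Required period T = 86166 / 13.9 = 6199.0 s.
From T = 2π√(a³/μ): a = (μ T²/4π²)^(1/3) = (398600 × 6199.0² / 4π²)^(1/3) = 7294 km.
Altitude h = a − R = 7294 − 6371 = 923 km.

923 km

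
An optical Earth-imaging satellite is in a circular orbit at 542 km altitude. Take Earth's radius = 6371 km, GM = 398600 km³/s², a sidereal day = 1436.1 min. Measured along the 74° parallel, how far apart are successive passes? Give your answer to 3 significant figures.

Semi-major axis a = 6371 + 542 = 6913 km. Period T = 2π√(a³/μ) = 2π√(6913³/398600) = 5720.2 s = 95.34 min.
Node shift per orbit = (5720.2/86166) × 360° = 23.90°.
Equatorial spacing = 23.90 × 111.2 km/° = 2657 km.
At 74° latitude, spacing = 2657 × cos(74°) = 732 km.

732 km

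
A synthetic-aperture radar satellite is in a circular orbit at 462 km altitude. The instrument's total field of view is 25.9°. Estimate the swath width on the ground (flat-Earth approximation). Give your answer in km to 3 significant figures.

212 km

Half-angle = 25.9°/2 = 12.95°.
Swath width ≈ 2h·tan(θ/2) = 2 × 462 × tan(12.95°) = 212.5 km.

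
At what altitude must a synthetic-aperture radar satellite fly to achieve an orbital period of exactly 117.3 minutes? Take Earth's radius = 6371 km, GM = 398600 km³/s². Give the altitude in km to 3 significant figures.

T = 117.3 min = 7038.0 s.
From T = 2π√(a³/μ): a = (μ T²/4π²)^(1/3) = (398600 × 7038.0² / 4π²)^(1/3) = 7938 km.
Altitude h = a − R = 7938 − 6371 = 1567 km.

1570 km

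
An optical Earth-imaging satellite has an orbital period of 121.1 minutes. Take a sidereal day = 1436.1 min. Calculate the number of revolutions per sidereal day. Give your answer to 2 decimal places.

T = 121.1 min = 7266.0 s.
Orbits per sidereal day = 86166 / 7266.0 = 11.859.

11.86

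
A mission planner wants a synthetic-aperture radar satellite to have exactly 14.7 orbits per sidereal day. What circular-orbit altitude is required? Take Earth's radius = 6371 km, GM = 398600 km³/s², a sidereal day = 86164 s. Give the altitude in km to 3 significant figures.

Required period T = 86164 / 14.7 = 5861.5 s.
From T = 2π√(a³/μ): a = (μ T²/4π²)^(1/3) = (398600 × 5861.5² / 4π²)^(1/3) = 7026 km.
Altitude h = a − R = 7026 − 6371 = 655 km.

655 km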